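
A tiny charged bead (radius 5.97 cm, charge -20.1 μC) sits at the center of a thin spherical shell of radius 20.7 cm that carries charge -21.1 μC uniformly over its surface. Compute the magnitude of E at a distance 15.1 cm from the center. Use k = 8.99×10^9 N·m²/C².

By spherical symmetry E is radial; choose a Gaussian sphere of radius r = 15.1 cm (between the bodies, 5.97 cm < r < 20.7 cm).
The shell at 20.7 cm lies outside the Gaussian surface, so Q_enc = -20.1 μC = -2.01×10^-5 C.
Applying ∮E·dA = Q_enc/ε₀ with Φ = E(4πr²):
E = k|Q_enc|/r² = (8.99×10^9)(2.01×10^-5)/(0.151)² = 7.93×10^6 N/C.

7.93×10^6 V/m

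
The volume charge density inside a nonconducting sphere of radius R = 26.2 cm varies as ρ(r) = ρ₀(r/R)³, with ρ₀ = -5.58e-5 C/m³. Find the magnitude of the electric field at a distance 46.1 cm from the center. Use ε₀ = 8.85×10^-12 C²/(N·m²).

E ≈ 8.89×10^4 N/C

By spherical symmetry E is radial; choose a Gaussian sphere of radius r = 46.1 cm (r > R, all charge enclosed).
Q_enc = 4π ∫₀^R ρ₀(r'/R)^3 r'² dr' = 4πρ₀R³/6 = -2.102×10^-6 C.
Since E is radial and uniform over the Gaussian sphere, Φ = E·4πr² = Q_enc/ε₀.
E = |Q_enc|/(4πε₀r²) = (2.102e-6)/(4π·8.85×10^-12·(0.461)²) = 8.89×10^4 N/C.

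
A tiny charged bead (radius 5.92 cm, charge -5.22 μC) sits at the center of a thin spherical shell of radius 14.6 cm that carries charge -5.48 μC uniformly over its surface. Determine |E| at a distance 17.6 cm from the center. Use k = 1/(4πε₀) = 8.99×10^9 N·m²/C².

Symmetry ⇒ E = E(r) r̂. Gaussian sphere of radius r = 17.6 cm (r > 14.6 cm, enclosing both).
Q_enc = (-5.22 μC) + (-5.48 μC) = -1.07e-5 C.
Applying ∮E·dA = Q_enc/ε₀ with Φ = E(4πr²):
E = k|Q_enc|/r² = (8.99×10^9)(1.07×10^-5)/(0.176)² = 3.11×10^6 N/C.

3.11×10^6 V/m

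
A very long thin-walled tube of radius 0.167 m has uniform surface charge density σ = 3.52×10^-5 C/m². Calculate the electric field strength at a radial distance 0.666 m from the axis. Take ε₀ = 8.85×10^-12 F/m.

E ≈ 9.97e5 N/C

Coaxial Gaussian cylinder, radius r = 0.666 m, length L (r > 0.167 m).
The whole shell is enclosed: λ_enc = σ·2πR = (3.52×10^-5)·2π·(0.167) = 3.694×10^-5 C/m.
Applying ∮E·dA = Q_enc/ε₀ with the end caps contributing no flux:
E = |λ_enc|/(2πε₀r) = (3.694e-5)/(2π·8.85×10^-12·0.666) = 9.97×10^5 N/C.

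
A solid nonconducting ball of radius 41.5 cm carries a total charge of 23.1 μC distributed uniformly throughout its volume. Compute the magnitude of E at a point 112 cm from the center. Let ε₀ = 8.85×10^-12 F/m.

Use a concentric Gaussian sphere at r = 112 cm (r > R, so the entire charge is enclosed).
Q_enc = 23.1 μC = 2.31×10^-5 C.
Gauss's law: E·4πr² = Q_enc/ε₀.
E = |Q_enc|/(4πε₀r²) = (2.31e-5)/(4π·8.85×10^-12·(1.12)²) = 1.66e5 N/C.

|E| ≈ 1.66×10^5 N/C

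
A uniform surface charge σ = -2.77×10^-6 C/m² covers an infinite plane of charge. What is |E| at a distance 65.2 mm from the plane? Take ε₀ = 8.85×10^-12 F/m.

By planar symmetry E is perpendicular to the sheet and uniform; use a Gaussian pillbox with flat faces of area A on each side of the sheet.
Only the two end caps contribute flux: Φ = 2EA. With Q_enc = σA, Gauss's law gives E = |σ|/(2ε₀).
E = |σ|/(2ε₀) = (2.77×10^-6)/(2·8.85×10^-12) = 1.56e5 N/C.

E = 1.56×10^5 N/C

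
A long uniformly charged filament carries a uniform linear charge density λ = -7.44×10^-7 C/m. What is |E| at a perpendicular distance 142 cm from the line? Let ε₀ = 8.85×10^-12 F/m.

E ≈ 9.42e3 N/C

By cylindrical symmetry E is radial; use a coaxial Gaussian cylinder of radius 142 cm and length L.
Q_enc = λL, so λ_enc = -7.44×10^-7 C/m.
Since E is radial and uniform over the curved surface, Φ = E·2πrL = Q_enc/ε₀ = λ_enc L/ε₀.
E = |λ_enc|/(2πε₀r) = (7.44×10^-7)/(2π·8.85×10^-12·1.42) = 9.42e3 N/C.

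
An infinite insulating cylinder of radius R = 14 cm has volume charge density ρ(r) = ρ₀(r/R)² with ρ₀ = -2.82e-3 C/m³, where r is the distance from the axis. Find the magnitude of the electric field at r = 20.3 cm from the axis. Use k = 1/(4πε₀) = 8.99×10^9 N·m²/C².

|E| ≈ 7.69e6 V/m

Take a coaxial cylindrical Gaussian surface of radius r = 20.3 cm and length L (r > R, full charge per length enclosed).
λ_enc = 2π ∫₀^R ρ₀(r'/R)^2 r' dr' = 2πρ₀R²/4 = -8.682×10^-5 C/m.
Gauss's law: E·2πrL = λ_enc L/ε₀.
E = 2k|λ_enc|/r = 2(8.99×10^9)(8.682×10^-5)/(0.203) = 7.69e6 N/C.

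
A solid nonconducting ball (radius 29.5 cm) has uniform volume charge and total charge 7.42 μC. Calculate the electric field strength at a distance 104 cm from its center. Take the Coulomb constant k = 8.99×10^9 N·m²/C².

E = 6.17×10^4 V/m

By spherical symmetry E is radial; choose a Gaussian sphere of radius r = 104 cm (r > R, so the entire charge is enclosed).
Q_enc = 7.42 μC = 7.42×10^-6 C.
Applying ∮E·dA = Q_enc/ε₀ with Φ = E(4πr²):
E = k|Q_enc|/r² = (8.99×10^9)(7.42×10^-6)/(1.04)² = 6.17×10^4 N/C.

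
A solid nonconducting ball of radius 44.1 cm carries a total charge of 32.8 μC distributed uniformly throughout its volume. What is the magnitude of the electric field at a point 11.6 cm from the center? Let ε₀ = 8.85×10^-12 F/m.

Use a concentric Gaussian sphere at r = 11.6 cm (r < R).
For a uniform sphere the enclosed fraction is (r/R)³, so Q_enc = (32.8 μC)(0.116/0.441)³ = 5.969×10^-7 C.
Gauss's law: E·4πr² = Q_enc/ε₀.
E = |Q_enc|/(4πε₀r²) = (5.969×10^-7)/(4π·8.85×10^-12·(0.116)²) = 3.99×10^5 N/C.

3.99×10^5 N/C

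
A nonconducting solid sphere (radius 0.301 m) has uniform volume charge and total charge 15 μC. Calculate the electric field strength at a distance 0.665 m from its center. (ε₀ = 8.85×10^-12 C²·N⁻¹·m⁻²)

E ≈ 3.05e5 N/C

By spherical symmetry E is radial; choose a Gaussian sphere of radius r = 0.665 m (r > R, so the entire charge is enclosed).
Q_enc = 15 μC = 1.50e-5 C.
Applying ∮E·dA = Q_enc/ε₀ with Φ = E(4πr²):
E = |Q_enc|/(4πε₀r²) = (1.50e-5)/(4π·8.85×10^-12·(0.665)²) = 3.05e5 N/C.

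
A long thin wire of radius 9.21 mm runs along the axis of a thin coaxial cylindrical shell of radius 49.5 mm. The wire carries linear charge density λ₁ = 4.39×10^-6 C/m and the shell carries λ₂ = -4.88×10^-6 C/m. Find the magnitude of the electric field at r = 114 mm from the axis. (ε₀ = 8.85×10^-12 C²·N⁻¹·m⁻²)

Coaxial Gaussian cylinder, radius r = 114 mm, length L (r > 49.5 mm, enclosing both).
λ_enc = λ₁ + λ₂ = (4.39×10^-6) + (-4.88×10^-6) = -4.90×10^-7 C/m.
Applying ∮E·dA = Q_enc/ε₀ with the end caps contributing no flux:
E = |λ_enc|/(2πε₀r) = (4.90×10^-7)/(2π·8.85×10^-12·0.114) = 7.73e4 N/C.

7.73×10^4 V/m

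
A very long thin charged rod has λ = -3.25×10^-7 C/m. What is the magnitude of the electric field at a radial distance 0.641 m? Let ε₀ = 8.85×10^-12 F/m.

Choose a coaxial cylinder of radius r = 0.641 m (arbitrary length L) as the Gaussian surface.
Q_enc = λL, so λ_enc = -3.25×10^-7 C/m.
By Gauss's law (flux through the curved wall only), E·2πrL = λ_enc L/ε₀.
E = |λ_enc|/(2πε₀r) = (3.25×10^-7)/(2π·8.85×10^-12·0.641) = 9.12×10^3 N/C.

|E| = 9.12×10^3 N/C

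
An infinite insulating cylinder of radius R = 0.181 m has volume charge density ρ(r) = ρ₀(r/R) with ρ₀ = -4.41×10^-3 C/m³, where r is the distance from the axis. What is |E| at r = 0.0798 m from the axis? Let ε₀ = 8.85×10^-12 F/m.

Take a coaxial cylindrical Gaussian surface of radius r = 0.0798 m and length L (r < R).
λ_enc = ∫₀^r ρ(r')·2πr' dr' = (2πρ₀/R)·r^3/3 = -2.593×10^-5 C/m.
By Gauss's law (flux through the curved wall only), E·2πrL = λ_enc L/ε₀.
E = |λ_enc|/(2πε₀r) = (2.593×10^-5)/(2π·8.85×10^-12·0.0798) = 5.84e6 N/C.

E ≈ 5.84×10^6 N/C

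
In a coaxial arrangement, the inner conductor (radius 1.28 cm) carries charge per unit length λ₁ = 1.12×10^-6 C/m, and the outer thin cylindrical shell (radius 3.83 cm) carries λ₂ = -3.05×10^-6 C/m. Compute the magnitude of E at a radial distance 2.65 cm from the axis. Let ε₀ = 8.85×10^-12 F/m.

Choose a coaxial cylinder of radius r = 2.65 cm (arbitrary length L) as the Gaussian surface (between the conductors, 1.28 cm < r < 3.83 cm).
The shell at 3.83 cm lies outside the Gaussian surface, so λ_enc = λ₁ = 1.12×10^-6 C/m.
Applying ∮E·dA = Q_enc/ε₀ with the end caps contributing no flux:
E = |λ_enc|/(2πε₀r) = (1.12e-6)/(2π·8.85×10^-12·0.0265) = 7.60×10^5 N/C.

E = 7.60×10^5 N/C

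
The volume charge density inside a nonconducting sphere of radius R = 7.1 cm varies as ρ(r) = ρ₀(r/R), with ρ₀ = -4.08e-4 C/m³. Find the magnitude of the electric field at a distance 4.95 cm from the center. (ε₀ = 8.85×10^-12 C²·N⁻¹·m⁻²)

Take a concentric spherical Gaussian surface of radius r = 4.95 cm (r < R).
Integrate the density: Q_enc = 4π ∫₀^r ρ₀(r'/R)^1 r'² dr' = 4πρ₀ r^4/(4·R) = -1.084×10^-7 C.
Gauss's law: E·4πr² = Q_enc/ε₀.
E = |Q_enc|/(4πε₀r²) = (1.084×10^-7)/(4π·8.85×10^-12·(0.0495)²) = 3.98×10^5 N/C.

E = 3.98×10^5 N/C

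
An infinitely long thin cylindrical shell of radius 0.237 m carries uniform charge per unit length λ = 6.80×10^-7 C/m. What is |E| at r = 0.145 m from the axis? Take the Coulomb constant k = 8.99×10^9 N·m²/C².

Take a coaxial cylindrical Gaussian surface of radius r = 0.145 m and length L (r < 0.237 m, inside the shell).
No charge is enclosed, so Gauss's law gives E·2πrL = 0 ⇒ E = 0.

E = 0 (no enclosed charge)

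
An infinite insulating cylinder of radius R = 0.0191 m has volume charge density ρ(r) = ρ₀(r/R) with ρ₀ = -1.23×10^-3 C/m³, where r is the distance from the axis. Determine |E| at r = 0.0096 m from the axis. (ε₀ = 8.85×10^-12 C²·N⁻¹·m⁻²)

Choose a coaxial cylinder of radius r = 0.0096 m (arbitrary length L) as the Gaussian surface (r < R).
λ_enc = ∫₀^r ρ(r')·2πr' dr' = (2πρ₀/R)·r^3/3 = -1.193e-7 C/m.
Gauss's law: E·2πrL = λ_enc L/ε₀.
E = |λ_enc|/(2πε₀r) = (1.193×10^-7)/(2π·8.85×10^-12·0.0096) = 2.24×10^5 N/C.

|E| ≈ 2.24×10^5 N/C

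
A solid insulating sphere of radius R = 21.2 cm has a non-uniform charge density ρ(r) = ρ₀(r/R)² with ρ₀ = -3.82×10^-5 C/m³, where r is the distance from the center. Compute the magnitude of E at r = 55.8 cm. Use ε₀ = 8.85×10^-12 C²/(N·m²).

|E| ≈ 2.64×10^4 V/m

Take a concentric spherical Gaussian surface of radius r = 55.8 cm (r > R, all charge enclosed).
Q_enc = 4π ∫₀^R ρ₀(r'/R)^2 r'² dr' = 4πρ₀R³/5 = -9.148e-7 C.
Gauss's law: E·4πr² = Q_enc/ε₀.
E = |Q_enc|/(4πε₀r²) = (9.148×10^-7)/(4π·8.85×10^-12·(0.558)²) = 2.64e4 N/C.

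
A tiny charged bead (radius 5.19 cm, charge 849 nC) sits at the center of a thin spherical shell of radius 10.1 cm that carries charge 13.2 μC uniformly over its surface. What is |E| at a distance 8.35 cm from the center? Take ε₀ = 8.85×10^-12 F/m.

|E| = 1.09×10^6 N/C

Use a concentric Gaussian sphere at r = 8.35 cm (between the bodies, 5.19 cm < r < 10.1 cm).
Only the inner charge is enclosed; the outer shell contributes nothing inside itself. Q_enc = 849 nC = 8.49e-7 C.
Applying ∮E·dA = Q_enc/ε₀ with Φ = E(4πr²):
E = |Q_enc|/(4πε₀r²) = (8.49×10^-7)/(4π·8.85×10^-12·(0.0835)²) = 1.09×10^6 N/C.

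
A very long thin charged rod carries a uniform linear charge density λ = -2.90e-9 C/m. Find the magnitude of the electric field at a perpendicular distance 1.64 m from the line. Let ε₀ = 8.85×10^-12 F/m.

E ≈ 31.8 N/C

Take a coaxial cylindrical Gaussian surface of radius r = 1.64 m and length L.
Q_enc = λL, so λ_enc = -2.90×10^-9 C/m.
Gauss's law: E·2πrL = λ_enc L/ε₀.
E = |λ_enc|/(2πε₀r) = (2.90×10^-9)/(2π·8.85×10^-12·1.64) = 31.8 N/C.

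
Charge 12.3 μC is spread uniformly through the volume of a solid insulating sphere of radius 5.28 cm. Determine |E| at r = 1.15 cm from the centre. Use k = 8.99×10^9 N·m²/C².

|E| = 8.64×10^6 V/m

Symmetry ⇒ E = E(r) r̂. Gaussian sphere of radius r = 1.15 cm (r < R).
For a uniform sphere the enclosed fraction is (r/R)³, so Q_enc = (12.3 μC)(0.0115/0.0528)³ = 1.271×10^-7 C.
Gauss's law: E·4πr² = Q_enc/ε₀.
E = k|Q_enc|/r² = (8.99×10^9)(1.271e-7)/(0.0115)² = 8.64×10^6 N/C.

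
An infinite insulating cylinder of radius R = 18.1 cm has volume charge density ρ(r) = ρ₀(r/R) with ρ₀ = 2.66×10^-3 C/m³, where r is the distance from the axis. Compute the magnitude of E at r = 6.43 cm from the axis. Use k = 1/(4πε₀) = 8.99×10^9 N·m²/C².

E ≈ 2.29×10^6 N/C

Coaxial Gaussian cylinder, radius r = 6.43 cm, length L (r < R).
Integrating ρ over the cross-section to radius r: λ_enc = (2πρ₀/R) ∫₀^r r'^2 dr' = 2πρ₀ r^3/(3·R) = 8.183×10^-6 C/m.
Applying ∮E·dA = Q_enc/ε₀ with the end caps contributing no flux:
E = 2k|λ_enc|/r = 2(8.99×10^9)(8.183e-6)/(0.0643) = 2.29×10^6 N/C.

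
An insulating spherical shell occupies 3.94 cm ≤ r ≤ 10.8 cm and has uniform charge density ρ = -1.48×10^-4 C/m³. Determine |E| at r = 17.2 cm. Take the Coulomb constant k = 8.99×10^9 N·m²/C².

E ≈ 2.26e5 N/C

Use a concentric Gaussian sphere at r = 17.2 cm (r > 10.8 cm, enclosing the whole shell).
Q_enc = ρ·(4π/3)(b³ − a³) = (-1.48e-4)·(4π/3)·((0.108)³ − (0.0394)³) = -7.43×10^-7 C.
By Gauss's law, ∮E·dA = E·4πr² = Q_enc/ε₀.
E = k|Q_enc|/r² = (8.99×10^9)(7.43×10^-7)/(0.172)² = 2.26e5 N/C.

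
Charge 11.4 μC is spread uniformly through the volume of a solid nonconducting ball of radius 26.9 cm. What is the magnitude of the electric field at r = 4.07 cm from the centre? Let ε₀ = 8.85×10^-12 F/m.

Symmetry ⇒ E = E(r) r̂. Gaussian sphere of radius r = 4.07 cm (r < R).
For a uniform sphere the enclosed fraction is (r/R)³, so Q_enc = (11.4 μC)(0.0407/0.269)³ = 3.948×10^-8 C.
By Gauss's law, ∮E·dA = E·4πr² = Q_enc/ε₀.
E = |Q_enc|/(4πε₀r²) = (3.948×10^-8)/(4π·8.85×10^-12·(0.0407)²) = 2.14e5 N/C.

E = 2.14×10^5 N/C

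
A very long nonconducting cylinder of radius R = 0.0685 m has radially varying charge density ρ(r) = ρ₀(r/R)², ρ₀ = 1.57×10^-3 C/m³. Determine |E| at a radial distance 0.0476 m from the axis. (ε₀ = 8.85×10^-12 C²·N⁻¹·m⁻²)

|E| = 1.02e6 V/m

Take a coaxial cylindrical Gaussian surface of radius r = 0.0476 m and length L (r < R).
λ_enc = ∫₀^r ρ(r')·2πr' dr' = (2πρ₀/R²)·r^4/4 = 2.698×10^-6 C/m.
Since E is radial and uniform over the curved surface, Φ = E·2πrL = Q_enc/ε₀ = λ_enc L/ε₀.
E = |λ_enc|/(2πε₀r) = (2.698×10^-6)/(2π·8.85×10^-12·0.0476) = 1.02×10^6 N/C.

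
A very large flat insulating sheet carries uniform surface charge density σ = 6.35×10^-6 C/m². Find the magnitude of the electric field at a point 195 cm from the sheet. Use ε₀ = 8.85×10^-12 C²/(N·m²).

|E| = 3.59×10^5 V/m

Choose a cylindrical pillbox piercing the sheet, end faces (area A) parallel to it.
Flux Φ = 2EA and Q_enc = σA, so 2EA = σA/ε₀ ⇒ E = |σ|/(2ε₀), independent of distance.
E = |σ|/(2ε₀) = (6.35e-6)/(2·8.85×10^-12) = 3.59×10^5 N/C.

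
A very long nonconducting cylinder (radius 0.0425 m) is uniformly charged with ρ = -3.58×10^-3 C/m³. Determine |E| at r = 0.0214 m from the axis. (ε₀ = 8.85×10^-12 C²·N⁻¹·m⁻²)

E = 4.33e6 N/C

Choose a coaxial cylinder of radius r = 0.0214 m (arbitrary length L) as the Gaussian surface (r < R).
Enclosed charge per unit length: λ_enc = ρ·πr² = (-3.58×10^-3)π(0.0214)² = -5.151×10^-6 C/m.
Gauss's law: E·2πrL = λ_enc L/ε₀.
E = |λ_enc|/(2πε₀r) = (5.151e-6)/(2π·8.85×10^-12·0.0214) = 4.33e6 N/C.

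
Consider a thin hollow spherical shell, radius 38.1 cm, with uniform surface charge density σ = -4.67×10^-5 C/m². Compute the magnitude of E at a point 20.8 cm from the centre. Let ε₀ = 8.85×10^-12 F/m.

E = 0

Symmetry ⇒ E = E(r) r̂. Gaussian sphere of radius r = 20.8 cm (inside the shell, r < 38.1 cm).
No charge lies within this surface, so Q_enc = 0 and Gauss's law gives E·4πr² = 0 ⇒ E = 0.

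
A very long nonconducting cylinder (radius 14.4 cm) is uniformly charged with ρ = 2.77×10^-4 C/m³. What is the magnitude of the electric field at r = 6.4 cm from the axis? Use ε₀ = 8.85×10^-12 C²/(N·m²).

Coaxial Gaussian cylinder, radius r = 6.4 cm, length L (r < R).
Enclosed charge per unit length: λ_enc = ρ·πr² = (2.77×10^-4)π(0.064)² = 3.564×10^-6 C/m.
Gauss's law: E·2πrL = λ_enc L/ε₀.
E = |λ_enc|/(2πε₀r) = (3.564e-6)/(2π·8.85×10^-12·0.064) = 1.00e6 N/C.

E ≈ 1.00e6 V/m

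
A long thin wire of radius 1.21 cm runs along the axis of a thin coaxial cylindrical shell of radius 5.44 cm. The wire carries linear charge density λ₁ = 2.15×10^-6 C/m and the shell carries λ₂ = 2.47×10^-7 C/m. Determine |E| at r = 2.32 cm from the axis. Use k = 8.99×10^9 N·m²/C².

Choose a coaxial cylinder of radius r = 2.32 cm (arbitrary length L) as the Gaussian surface (between the conductors, 1.21 cm < r < 5.44 cm).
The shell at 5.44 cm lies outside the Gaussian surface, so λ_enc = λ₁ = 2.15e-6 C/m.
Since E is radial and uniform over the curved surface, Φ = E·2πrL = Q_enc/ε₀ = λ_enc L/ε₀.
E = 2k|λ_enc|/r = 2(8.99×10^9)(2.15×10^-6)/(0.0232) = 1.67e6 N/C.

E = 1.67×10^6 N/C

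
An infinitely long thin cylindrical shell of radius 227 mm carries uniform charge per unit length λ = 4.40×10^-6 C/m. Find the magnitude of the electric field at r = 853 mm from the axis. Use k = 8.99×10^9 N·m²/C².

9.27×10^4 V/m

Choose a coaxial cylinder of radius r = 853 mm (arbitrary length L) as the Gaussian surface (r > 227 mm).
The full line charge is enclosed: λ_enc = 4.40×10^-6 C/m.
Applying ∮E·dA = Q_enc/ε₀ with the end caps contributing no flux:
E = 2k|λ_enc|/r = 2(8.99×10^9)(4.40×10^-6)/(0.853) = 9.27×10^4 N/C.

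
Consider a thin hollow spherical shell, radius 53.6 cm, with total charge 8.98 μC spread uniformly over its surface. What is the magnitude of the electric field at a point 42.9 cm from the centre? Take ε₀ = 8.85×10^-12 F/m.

Use a concentric Gaussian sphere at r = 42.9 cm (inside the shell, r < 53.6 cm).
No charge lies within this surface, so Q_enc = 0 and Gauss's law gives E·4πr² = 0 ⇒ E = 0.

E = 0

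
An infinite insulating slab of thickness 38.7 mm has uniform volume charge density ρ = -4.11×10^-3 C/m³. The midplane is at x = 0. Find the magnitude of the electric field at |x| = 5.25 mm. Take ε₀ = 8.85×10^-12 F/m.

|E| = 2.44×10^6 N/C

By symmetry E is perpendicular to the slab. A Gaussian pillbox from −5.25 mm to +5.25 mm (face area A) lies entirely within the slab.
Q_enc = ρ·(2x)·A and flux = 2EA, so 2EA = 2ρxA/ε₀ ⇒ E = |ρ|x/ε₀.
E = (4.11×10^-3)(0.00525)/(8.85×10^-12) = 2.44e6 N/C.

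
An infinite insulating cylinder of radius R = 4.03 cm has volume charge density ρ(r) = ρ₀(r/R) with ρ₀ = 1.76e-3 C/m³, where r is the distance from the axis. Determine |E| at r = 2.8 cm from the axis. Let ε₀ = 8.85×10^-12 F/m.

Take a coaxial cylindrical Gaussian surface of radius r = 2.8 cm and length L (r < R).
Integrating ρ over the cross-section to radius r: λ_enc = (2πρ₀/R) ∫₀^r r'^2 dr' = 2πρ₀ r^3/(3·R) = 2.008×10^-6 C/m.
Gauss's law: E·2πrL = λ_enc L/ε₀.
E = |λ_enc|/(2πε₀r) = (2.008×10^-6)/(2π·8.85×10^-12·0.028) = 1.29×10^6 N/C.

|E| ≈ 1.29×10^6 N/C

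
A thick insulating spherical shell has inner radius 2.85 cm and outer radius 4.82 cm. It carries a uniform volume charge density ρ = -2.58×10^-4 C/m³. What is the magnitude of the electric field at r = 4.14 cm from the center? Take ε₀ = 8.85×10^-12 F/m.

By spherical symmetry E is radial; choose a Gaussian sphere of radius r = 4.14 cm (within the shell material, 2.85 cm < r < 4.82 cm).
Enclosed charge is the volume from a to r: Q_enc = (4π/3)ρ(r³ − a³) = -5.167e-8 C.
By Gauss's law, ∮E·dA = E·4πr² = Q_enc/ε₀.
E = |Q_enc|/(4πε₀r²) = (5.167×10^-8)/(4π·8.85×10^-12·(0.0414)²) = 2.71×10^5 N/C.

|E| ≈ 2.71×10^5 V/m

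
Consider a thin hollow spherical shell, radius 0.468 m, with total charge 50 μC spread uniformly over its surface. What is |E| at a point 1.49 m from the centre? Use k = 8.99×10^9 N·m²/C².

Symmetry ⇒ E = E(r) r̂. Gaussian sphere of radius r = 1.49 m (r > 0.468 m).
The entire shell is enclosed: Q_enc = 5.00×10^-5 C.
Gauss's law: E·4πr² = Q_enc/ε₀.
E = k|Q_enc|/r² = (8.99×10^9)(5.00×10^-5)/(1.49)² = 2.02×10^5 N/C.

2.02e5 N/C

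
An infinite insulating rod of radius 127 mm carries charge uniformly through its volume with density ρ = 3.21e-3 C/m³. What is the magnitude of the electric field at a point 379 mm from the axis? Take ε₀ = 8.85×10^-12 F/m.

Coaxial Gaussian cylinder, radius r = 379 mm, length L (r > 127 mm, full cross-section enclosed).
λ_enc = ρ·πR² = (3.21e-3)π(0.127)² = 1.627×10^-4 C/m.
Gauss's law: E·2πrL = λ_enc L/ε₀.
E = |λ_enc|/(2πε₀r) = (1.627e-4)/(2π·8.85×10^-12·0.379) = 7.72×10^6 N/C.

|E| ≈ 7.72e6 V/m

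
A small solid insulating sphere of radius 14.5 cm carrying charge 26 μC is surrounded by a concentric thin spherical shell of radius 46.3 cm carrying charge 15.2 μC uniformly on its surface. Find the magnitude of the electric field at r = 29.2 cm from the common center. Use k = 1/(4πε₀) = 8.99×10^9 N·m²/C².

Symmetry ⇒ E = E(r) r̂. Gaussian sphere of radius r = 29.2 cm (between the bodies, 14.5 cm < r < 46.3 cm).
Only the inner charge is enclosed; the outer shell contributes nothing inside itself. Q_enc = 26 μC = 2.60e-5 C.
Applying ∮E·dA = Q_enc/ε₀ with Φ = E(4πr²):
E = k|Q_enc|/r² = (8.99×10^9)(2.60e-5)/(0.292)² = 2.74×10^6 N/C.

|E| ≈ 2.74e6 N/C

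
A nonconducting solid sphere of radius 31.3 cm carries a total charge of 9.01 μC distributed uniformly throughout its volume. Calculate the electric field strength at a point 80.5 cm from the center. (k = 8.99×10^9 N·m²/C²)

By spherical symmetry E is radial; choose a Gaussian sphere of radius r = 80.5 cm (r > R, so the entire charge is enclosed).
Q_enc = 9.01 μC = 9.01×10^-6 C.
Gauss's law: E·4πr² = Q_enc/ε₀.
E = k|Q_enc|/r² = (8.99×10^9)(9.01×10^-6)/(0.805)² = 1.25e5 N/C.

|E| = 1.25×10^5 N/C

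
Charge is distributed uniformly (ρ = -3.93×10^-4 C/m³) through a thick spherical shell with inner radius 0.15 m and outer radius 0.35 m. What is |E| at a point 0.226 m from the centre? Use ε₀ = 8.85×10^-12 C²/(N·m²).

|E| = 2.37e6 N/C

Use a concentric Gaussian sphere at r = 0.226 m (within the shell material, 0.15 m < r < 0.35 m).
Enclosed charge is the volume from a to r: Q_enc = (4π/3)ρ(r³ − a³) = -1.345×10^-5 C.
Applying ∮E·dA = Q_enc/ε₀ with Φ = E(4πr²):
E = |Q_enc|/(4πε₀r²) = (1.345×10^-5)/(4π·8.85×10^-12·(0.226)²) = 2.37×10^6 N/C.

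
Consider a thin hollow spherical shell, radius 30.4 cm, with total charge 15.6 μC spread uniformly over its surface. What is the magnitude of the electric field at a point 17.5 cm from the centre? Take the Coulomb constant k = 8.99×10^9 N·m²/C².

E = 0 (no enclosed charge)

Symmetry ⇒ E = E(r) r̂. Gaussian sphere of radius r = 17.5 cm (inside the shell, r < 30.4 cm).
All the charge is outside the Gaussian surface: Q_enc = 0, hence E = 0 everywhere inside the shell.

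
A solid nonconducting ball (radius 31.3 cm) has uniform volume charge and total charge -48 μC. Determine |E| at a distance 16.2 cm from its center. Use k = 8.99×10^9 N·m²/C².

Use a concentric Gaussian sphere at r = 16.2 cm (r < R).
For a uniform sphere the enclosed fraction is (r/R)³, so Q_enc = (-48 μC)(0.162/0.313)³ = -6.655×10^-6 C.
Applying ∮E·dA = Q_enc/ε₀ with Φ = E(4πr²):
E = k|Q_enc|/r² = (8.99×10^9)(6.655×10^-6)/(0.162)² = 2.28×10^6 N/C.

E = 2.28×10^6 N/C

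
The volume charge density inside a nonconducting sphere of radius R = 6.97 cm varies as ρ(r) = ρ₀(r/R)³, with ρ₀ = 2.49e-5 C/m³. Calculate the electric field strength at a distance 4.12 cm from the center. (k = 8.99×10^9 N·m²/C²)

|E| = 3.99×10^3 V/m

Take a concentric spherical Gaussian surface of radius r = 4.12 cm (r < R).
Q_enc = ∫₀^r ρ(r')·4πr'² dr' = (4πρ₀/R³) ∫₀^r r'^5 dr' = 4πρ₀ r^6/(6·R³) = 7.533e-10 C.
Gauss's law: E·4πr² = Q_enc/ε₀.
E = k|Q_enc|/r² = (8.99×10^9)(7.533×10^-10)/(0.0412)² = 3.99×10^3 N/C.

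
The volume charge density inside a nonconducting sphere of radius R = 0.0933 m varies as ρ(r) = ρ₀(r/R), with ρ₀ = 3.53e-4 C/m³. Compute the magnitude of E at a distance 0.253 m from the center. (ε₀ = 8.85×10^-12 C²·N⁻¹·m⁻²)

1.27×10^5 N/C

Symmetry ⇒ E = E(r) r̂. Gaussian sphere of radius r = 0.253 m (r > R, all charge enclosed).
Q_enc = 4π ∫₀^R ρ₀(r'/R)^1 r'² dr' = 4πρ₀R³/4 = 9.007×10^-7 C.
Since E is radial and uniform over the Gaussian sphere, Φ = E·4πr² = Q_enc/ε₀.
E = |Q_enc|/(4πε₀r²) = (9.007×10^-7)/(4π·8.85×10^-12·(0.253)²) = 1.27×10^5 N/C.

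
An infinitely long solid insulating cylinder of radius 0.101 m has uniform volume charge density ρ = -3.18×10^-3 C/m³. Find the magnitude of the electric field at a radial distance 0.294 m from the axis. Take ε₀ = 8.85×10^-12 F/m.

E = 6.23×10^6 N/C

Choose a coaxial cylinder of radius r = 0.294 m (arbitrary length L) as the Gaussian surface (r > 0.101 m, full cross-section enclosed).
λ_enc = ρ·πR² = (-3.18×10^-3)π(0.101)² = -1.019×10^-4 C/m.
Since E is radial and uniform over the curved surface, Φ = E·2πrL = Q_enc/ε₀ = λ_enc L/ε₀.
E = |λ_enc|/(2πε₀r) = (1.019×10^-4)/(2π·8.85×10^-12·0.294) = 6.23×10^6 N/C.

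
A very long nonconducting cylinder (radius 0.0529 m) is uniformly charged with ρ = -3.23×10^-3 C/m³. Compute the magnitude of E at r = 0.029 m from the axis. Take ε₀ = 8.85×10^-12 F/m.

5.29e6 V/m

Choose a coaxial cylinder of radius r = 0.029 m (arbitrary length L) as the Gaussian surface (r < R).
Enclosed charge per unit length: λ_enc = ρ·πr² = (-3.23×10^-3)π(0.029)² = -8.534e-6 C/m.
Gauss's law: E·2πrL = λ_enc L/ε₀.
E = |λ_enc|/(2πε₀r) = (8.534×10^-6)/(2π·8.85×10^-12·0.029) = 5.29e6 N/C.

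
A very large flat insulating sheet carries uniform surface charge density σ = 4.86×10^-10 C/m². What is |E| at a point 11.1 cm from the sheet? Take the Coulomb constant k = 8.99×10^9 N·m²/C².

Choose a cylindrical pillbox piercing the sheet, end faces (area A) parallel to it.
Only the two end caps contribute flux: Φ = 2EA. With Q_enc = σA, Gauss's law gives E = |σ|/(2ε₀).
E = 2πk|σ| = 2π(8.99×10^9)(4.86×10^-10) = 27.5 N/C.

E = 27.5 N/C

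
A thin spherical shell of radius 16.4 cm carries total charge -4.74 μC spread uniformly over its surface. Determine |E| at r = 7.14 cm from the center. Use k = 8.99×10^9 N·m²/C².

|E| = 0 V/m

By spherical symmetry E is radial; choose a Gaussian sphere of radius r = 7.14 cm (inside the shell, r < 16.4 cm).
No charge lies within this surface, so Q_enc = 0 and Gauss's law gives E·4πr² = 0 ⇒ E = 0.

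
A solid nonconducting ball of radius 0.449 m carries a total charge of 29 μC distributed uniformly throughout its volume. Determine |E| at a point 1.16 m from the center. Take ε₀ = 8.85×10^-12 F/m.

E = 1.94×10^5 V/m

Take a concentric spherical Gaussian surface of radius r = 1.16 m (r > R, so the entire charge is enclosed).
Q_enc = 29 μC = 2.90×10^-5 C.
By Gauss's law, ∮E·dA = E·4πr² = Q_enc/ε₀.
E = |Q_enc|/(4πε₀r²) = (2.90×10^-5)/(4π·8.85×10^-12·(1.16)²) = 1.94e5 N/C.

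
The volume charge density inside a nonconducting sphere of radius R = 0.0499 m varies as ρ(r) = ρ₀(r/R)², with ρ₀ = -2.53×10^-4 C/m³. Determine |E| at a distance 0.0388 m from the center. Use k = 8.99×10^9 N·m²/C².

Use a concentric Gaussian sphere at r = 0.0388 m (r < R).
Integrate the density: Q_enc = 4π ∫₀^r ρ₀(r'/R)^2 r'² dr' = 4πρ₀ r^5/(5·R²) = -2.246×10^-8 C.
By Gauss's law, ∮E·dA = E·4πr² = Q_enc/ε₀.
E = k|Q_enc|/r² = (8.99×10^9)(2.246×10^-8)/(0.0388)² = 1.34e5 N/C.

E = 1.34×10^5 V/m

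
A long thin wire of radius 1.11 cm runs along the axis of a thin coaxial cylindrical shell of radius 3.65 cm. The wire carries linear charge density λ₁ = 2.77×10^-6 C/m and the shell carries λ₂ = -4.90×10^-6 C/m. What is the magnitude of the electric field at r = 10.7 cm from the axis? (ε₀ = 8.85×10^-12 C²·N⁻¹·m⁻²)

Choose a coaxial cylinder of radius r = 10.7 cm (arbitrary length L) as the Gaussian surface (r > 3.65 cm, enclosing both).
λ_enc = λ₁ + λ₂ = (2.77e-6) + (-4.90×10^-6) = -2.13e-6 C/m.
Gauss's law: E·2πrL = λ_enc L/ε₀.
E = |λ_enc|/(2πε₀r) = (2.13e-6)/(2π·8.85×10^-12·0.107) = 3.58×10^5 N/C.

E = 3.58e5 N/C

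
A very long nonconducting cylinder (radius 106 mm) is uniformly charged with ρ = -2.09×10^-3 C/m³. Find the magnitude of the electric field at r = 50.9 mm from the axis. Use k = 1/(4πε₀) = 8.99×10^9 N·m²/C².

Choose a coaxial cylinder of radius r = 50.9 mm (arbitrary length L) as the Gaussian surface (r < R).
Enclosed charge per unit length: λ_enc = ρ·πr² = (-2.09e-3)π(0.0509)² = -1.701e-5 C/m.
By Gauss's law (flux through the curved wall only), E·2πrL = λ_enc L/ε₀.
E = 2k|λ_enc|/r = 2(8.99×10^9)(1.701e-5)/(0.0509) = 6.01×10^6 N/C.

E ≈ 6.01×10^6 N/C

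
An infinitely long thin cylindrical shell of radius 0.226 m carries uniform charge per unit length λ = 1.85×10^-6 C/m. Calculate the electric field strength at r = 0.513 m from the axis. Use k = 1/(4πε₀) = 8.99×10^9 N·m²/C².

Coaxial Gaussian cylinder, radius r = 0.513 m, length L (r > 0.226 m).
The full line charge is enclosed: λ_enc = 1.85e-6 C/m.
By Gauss's law (flux through the curved wall only), E·2πrL = λ_enc L/ε₀.
E = 2k|λ_enc|/r = 2(8.99×10^9)(1.85×10^-6)/(0.513) = 6.48e4 N/C.

6.48e4 N/C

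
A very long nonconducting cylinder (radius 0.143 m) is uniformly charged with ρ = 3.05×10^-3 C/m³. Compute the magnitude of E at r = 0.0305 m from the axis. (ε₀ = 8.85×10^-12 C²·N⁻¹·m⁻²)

Take a coaxial cylindrical Gaussian surface of radius r = 0.0305 m and length L (r < R).
Charge inside radius r per length L is ρ·πr²·L, so λ_enc = ρπr² = 8.914×10^-6 C/m.
Gauss's law: E·2πrL = λ_enc L/ε₀.
E = |λ_enc|/(2πε₀r) = (8.914e-6)/(2π·8.85×10^-12·0.0305) = 5.26×10^6 N/C.

|E| = 5.26e6 V/m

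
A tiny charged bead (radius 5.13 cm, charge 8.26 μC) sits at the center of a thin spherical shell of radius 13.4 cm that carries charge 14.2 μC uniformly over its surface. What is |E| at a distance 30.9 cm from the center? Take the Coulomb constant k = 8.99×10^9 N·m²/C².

Use a concentric Gaussian sphere at r = 30.9 cm (r > 13.4 cm, enclosing both).
Q_enc = (8.26 μC) + (14.2 μC) = 2.246×10^-5 C.
By Gauss's law, ∮E·dA = E·4πr² = Q_enc/ε₀.
E = k|Q_enc|/r² = (8.99×10^9)(2.246e-5)/(0.309)² = 2.11e6 N/C.

|E| = 2.11×10^6 N/C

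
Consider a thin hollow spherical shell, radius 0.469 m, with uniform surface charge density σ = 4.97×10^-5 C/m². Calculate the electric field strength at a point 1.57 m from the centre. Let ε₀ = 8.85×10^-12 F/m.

By spherical symmetry E is radial; choose a Gaussian sphere of radius r = 1.57 m (r > 0.469 m).
The entire shell is enclosed: Q_enc = σ·4πR² = (4.97×10^-5)·4π·(0.469)² = 1.374e-4 C.
Since E is radial and uniform over the Gaussian sphere, Φ = E·4πr² = Q_enc/ε₀.
E = |Q_enc|/(4πε₀r²) = (1.374e-4)/(4π·8.85×10^-12·(1.57)²) = 5.01e5 N/C.

5.01e5 N/C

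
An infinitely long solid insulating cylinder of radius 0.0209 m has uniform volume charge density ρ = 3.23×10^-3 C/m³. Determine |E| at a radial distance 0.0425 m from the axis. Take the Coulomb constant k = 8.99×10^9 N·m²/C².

|E| ≈ 1.88×10^6 N/C

Take a coaxial cylindrical Gaussian surface of radius r = 0.0425 m and length L (r > 0.0209 m, full cross-section enclosed).
λ_enc = ρ·πR² = (3.23e-3)π(0.0209)² = 4.432×10^-6 C/m.
Since E is radial and uniform over the curved surface, Φ = E·2πrL = Q_enc/ε₀ = λ_enc L/ε₀.
E = 2k|λ_enc|/r = 2(8.99×10^9)(4.432×10^-6)/(0.0425) = 1.88e6 N/C.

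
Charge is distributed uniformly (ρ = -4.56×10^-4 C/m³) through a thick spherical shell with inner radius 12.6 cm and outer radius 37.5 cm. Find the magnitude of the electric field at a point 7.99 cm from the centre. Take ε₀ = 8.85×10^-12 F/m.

Symmetry ⇒ E = E(r) r̂. Gaussian sphere of radius r = 7.99 cm (r < 12.6 cm, inside the empty cavity).
Q_enc = 0 (all charge lies at larger r); Gauss's law gives E = 0.

|E| = 0 N/C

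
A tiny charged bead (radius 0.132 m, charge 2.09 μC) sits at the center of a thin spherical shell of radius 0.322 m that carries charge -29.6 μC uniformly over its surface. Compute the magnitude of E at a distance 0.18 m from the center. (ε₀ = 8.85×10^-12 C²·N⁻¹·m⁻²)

By spherical symmetry E is radial; choose a Gaussian sphere of radius r = 0.18 m (between the bodies, 0.132 m < r < 0.322 m).
Only the inner charge is enclosed; the outer shell contributes nothing inside itself. Q_enc = 2.09 μC = 2.09e-6 C.
Applying ∮E·dA = Q_enc/ε₀ with Φ = E(4πr²):
E = |Q_enc|/(4πε₀r²) = (2.09×10^-6)/(4π·8.85×10^-12·(0.18)²) = 5.80e5 N/C.

|E| = 5.80×10^5 V/m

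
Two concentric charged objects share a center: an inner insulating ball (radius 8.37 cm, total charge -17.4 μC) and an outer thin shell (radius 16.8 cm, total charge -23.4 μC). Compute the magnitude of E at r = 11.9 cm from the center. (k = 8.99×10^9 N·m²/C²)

|E| = 1.10×10^7 N/C

Use a concentric Gaussian sphere at r = 11.9 cm (between the bodies, 8.37 cm < r < 16.8 cm).
Only the inner charge is enclosed; the outer shell contributes nothing inside itself. Q_enc = -17.4 μC = -1.74×10^-5 C.
By Gauss's law, ∮E·dA = E·4πr² = Q_enc/ε₀.
E = k|Q_enc|/r² = (8.99×10^9)(1.74e-5)/(0.119)² = 1.10×10^7 N/C.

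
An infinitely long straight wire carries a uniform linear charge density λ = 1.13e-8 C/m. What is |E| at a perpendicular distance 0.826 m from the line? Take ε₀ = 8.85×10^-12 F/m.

Take a coaxial cylindrical Gaussian surface of radius r = 0.826 m and length L.
Q_enc = λL, so λ_enc = 1.13×10^-8 C/m.
Since E is radial and uniform over the curved surface, Φ = E·2πrL = Q_enc/ε₀ = λ_enc L/ε₀.
E = |λ_enc|/(2πε₀r) = (1.13×10^-8)/(2π·8.85×10^-12·0.826) = 246 N/C.

246 N/C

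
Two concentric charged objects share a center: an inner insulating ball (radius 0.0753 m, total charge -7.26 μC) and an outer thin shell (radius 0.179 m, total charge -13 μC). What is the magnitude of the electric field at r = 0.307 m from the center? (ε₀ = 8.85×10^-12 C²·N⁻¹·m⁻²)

Symmetry ⇒ E = E(r) r̂. Gaussian sphere of radius r = 0.307 m (r > 0.179 m, enclosing both).
Q_enc = (-7.26 μC) + (-13 μC) = -2.026×10^-5 C.
By Gauss's law, ∮E·dA = E·4πr² = Q_enc/ε₀.
E = |Q_enc|/(4πε₀r²) = (2.026×10^-5)/(4π·8.85×10^-12·(0.307)²) = 1.93e6 N/C.

E = 1.93e6 N/C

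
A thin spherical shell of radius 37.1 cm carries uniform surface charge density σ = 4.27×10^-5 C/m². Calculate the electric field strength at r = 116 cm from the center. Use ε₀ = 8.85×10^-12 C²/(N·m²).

|E| = 4.94×10^5 N/C

Symmetry ⇒ E = E(r) r̂. Gaussian sphere of radius r = 116 cm (r > 37.1 cm).
The entire shell is enclosed: Q_enc = σ·4πR² = (4.27e-5)·4π·(0.371)² = 7.386×10^-5 C.
Gauss's law: E·4πr² = Q_enc/ε₀.
E = |Q_enc|/(4πε₀r²) = (7.386×10^-5)/(4π·8.85×10^-12·(1.16)²) = 4.94×10^5 N/C.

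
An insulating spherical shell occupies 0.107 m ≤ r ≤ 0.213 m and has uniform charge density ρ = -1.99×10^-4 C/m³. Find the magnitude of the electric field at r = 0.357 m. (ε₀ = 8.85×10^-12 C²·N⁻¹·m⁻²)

E ≈ 4.96×10^5 N/C

By spherical symmetry E is radial; choose a Gaussian sphere of radius r = 0.357 m (r > 0.213 m, enclosing the whole shell).
Q_enc = ρ·(4π/3)(b³ − a³) = (-1.99×10^-4)·(4π/3)·((0.213)³ − (0.107)³) = -7.034e-6 C.
Applying ∮E·dA = Q_enc/ε₀ with Φ = E(4πr²):
E = |Q_enc|/(4πε₀r²) = (7.034×10^-6)/(4π·8.85×10^-12·(0.357)²) = 4.96e5 N/C.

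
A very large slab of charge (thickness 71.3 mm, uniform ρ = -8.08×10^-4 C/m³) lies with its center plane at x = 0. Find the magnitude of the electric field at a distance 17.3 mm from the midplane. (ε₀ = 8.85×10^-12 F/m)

By symmetry E is perpendicular to the slab. A Gaussian pillbox from −17.3 mm to +17.3 mm (face area A) lies entirely within the slab.
Q_enc = ρ·(2x)·A and flux = 2EA, so 2EA = 2ρxA/ε₀ ⇒ E = |ρ|x/ε₀.
E = (8.08×10^-4)(0.0173)/(8.85×10^-12) = 1.58×10^6 N/C.

E ≈ 1.58×10^6 V/m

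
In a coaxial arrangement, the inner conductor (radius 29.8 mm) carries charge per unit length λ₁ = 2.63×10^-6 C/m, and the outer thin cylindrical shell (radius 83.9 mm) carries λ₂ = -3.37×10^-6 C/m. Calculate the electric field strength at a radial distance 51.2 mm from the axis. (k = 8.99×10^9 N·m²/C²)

|E| = 9.24×10^5 N/C

Coaxial Gaussian cylinder, radius r = 51.2 mm, length L (between the conductors, 29.8 mm < r < 83.9 mm).
Only the inner wire is enclosed; the outer shell contributes nothing inside itself. λ_enc = λ₁ = 2.63×10^-6 C/m.
By Gauss's law (flux through the curved wall only), E·2πrL = λ_enc L/ε₀.
E = 2k|λ_enc|/r = 2(8.99×10^9)(2.63×10^-6)/(0.0512) = 9.24×10^5 N/C.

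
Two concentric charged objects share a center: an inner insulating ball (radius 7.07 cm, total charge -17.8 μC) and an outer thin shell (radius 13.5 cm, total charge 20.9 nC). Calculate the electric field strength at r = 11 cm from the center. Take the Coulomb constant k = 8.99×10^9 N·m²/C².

Take a concentric spherical Gaussian surface of radius r = 11 cm (between the bodies, 7.07 cm < r < 13.5 cm).
The shell at 13.5 cm lies outside the Gaussian surface, so Q_enc = -17.8 μC = -1.78×10^-5 C.
Since E is radial and uniform over the Gaussian sphere, Φ = E·4πr² = Q_enc/ε₀.
E = k|Q_enc|/r² = (8.99×10^9)(1.78×10^-5)/(0.11)² = 1.32×10^7 N/C.

|E| ≈ 1.32×10^7 V/m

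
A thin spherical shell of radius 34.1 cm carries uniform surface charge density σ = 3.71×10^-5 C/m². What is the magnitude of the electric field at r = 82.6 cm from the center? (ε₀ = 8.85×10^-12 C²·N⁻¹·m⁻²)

Take a concentric spherical Gaussian surface of radius r = 82.6 cm (r > 34.1 cm).
The entire shell is enclosed: Q_enc = σ·4πR² = (3.71e-5)·4π·(0.341)² = 5.421×10^-5 C.
Since E is radial and uniform over the Gaussian sphere, Φ = E·4πr² = Q_enc/ε₀.
E = |Q_enc|/(4πε₀r²) = (5.421e-5)/(4π·8.85×10^-12·(0.826)²) = 7.14×10^5 N/C.

E ≈ 7.14e5 N/C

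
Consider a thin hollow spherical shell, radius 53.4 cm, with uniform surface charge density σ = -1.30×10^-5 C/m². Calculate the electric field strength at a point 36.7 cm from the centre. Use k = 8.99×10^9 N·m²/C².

E = 0 (no enclosed charge)

Take a concentric spherical Gaussian surface of radius r = 36.7 cm (inside the shell, r < 53.4 cm).
No charge lies within this surface, so Q_enc = 0 and Gauss's law gives E·4πr² = 0 ⇒ E = 0.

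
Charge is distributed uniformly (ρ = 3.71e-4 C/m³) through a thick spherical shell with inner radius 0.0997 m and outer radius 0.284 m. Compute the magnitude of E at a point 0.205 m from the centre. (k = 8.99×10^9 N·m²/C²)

By spherical symmetry E is radial; choose a Gaussian sphere of radius r = 0.205 m (within the shell material, 0.0997 m < r < 0.284 m).
Enclosed charge is the volume from a to r: Q_enc = (4π/3)ρ(r³ − a³) = 1.185×10^-5 C.
Since E is radial and uniform over the Gaussian sphere, Φ = E·4πr² = Q_enc/ε₀.
E = k|Q_enc|/r² = (8.99×10^9)(1.185×10^-5)/(0.205)² = 2.53×10^6 N/C.

|E| = 2.53e6 N/C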